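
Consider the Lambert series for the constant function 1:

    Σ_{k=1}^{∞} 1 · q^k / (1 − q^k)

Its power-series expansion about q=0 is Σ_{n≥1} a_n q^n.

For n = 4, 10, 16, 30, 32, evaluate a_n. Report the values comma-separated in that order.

3, 4, 5, 8, 6

[q^4] f(1)=1,f(2)=1,f(4)=1 ⇒ 3
q^10  k|10↦f(k): 1:1 2:1 5:1 10:1  a_10=4
[q^16] f(16)=1,f(8)=1,f(4)=1,f(2)=1,f(1)=1 ⇒ 5
d|30:{30,15,10,6,5,3,2,1}  Σf=1+1+1+1+1+1+1+1=8
[q^32] f(1)=1,f(2)=1,f(4)=1,f(8)=1,f(16)=1,f(32)=1 ⇒ 6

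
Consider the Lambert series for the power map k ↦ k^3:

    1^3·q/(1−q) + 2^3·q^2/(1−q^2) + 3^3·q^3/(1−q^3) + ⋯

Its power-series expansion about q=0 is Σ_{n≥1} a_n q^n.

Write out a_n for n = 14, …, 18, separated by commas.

3096, 3528, 4681, 4914, 6813

d|14:{1,2,7,14}  Σf=1+8+343+2744=3096
q^15  k|15↦f(k): 1:1 3:27 5:125 15:3375  a_15=3528
d|16:{1,2,4,8,16}  Σf=1+8+64+512+4096=4681
n=17: 1·17 17·1  f→[1+4913]=4914
[q^18] f(1)=1,f(2)=8,f(3)=27,f(6)=216,f(9)=729,f(18)=5832 ⇒ 6813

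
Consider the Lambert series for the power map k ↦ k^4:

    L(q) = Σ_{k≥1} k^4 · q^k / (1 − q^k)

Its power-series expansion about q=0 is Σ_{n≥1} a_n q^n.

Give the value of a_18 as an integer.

n=18: 18·1 9·2 6·3 3·6 2·9 1·18  f→[104976+6561+1296+81+16+1]=112931

a_18 = 112931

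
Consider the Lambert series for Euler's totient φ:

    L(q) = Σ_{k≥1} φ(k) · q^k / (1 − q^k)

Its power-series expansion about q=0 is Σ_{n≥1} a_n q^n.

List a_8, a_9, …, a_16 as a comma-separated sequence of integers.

n=8: 1·8 2·4 4·2 8·1  φ→[1+1+2+4]=8
d|9:{1,3,9}  Σφ=1+2+6=9
[q^10] φ(1)=1,φ(2)=1,φ(5)=4,φ(10)=4 ⇒ 10
d|11:{11,1}  Σφ=10+1=11
[q^12] φ(1)=1,φ(2)=1,φ(3)=2,φ(4)=2,φ(6)=2,φ(12)=4 ⇒ 12
q^13  k|13↦φ(k): 1:1 13:12  a_13=13
[q^14] φ(14)=6,φ(7)=6,φ(2)=1,φ(1)=1 ⇒ 14
d|15:{15,5,3,1}  Σφ=8+4+2+1=15
[q^16] φ(1)=1,φ(2)=1,φ(4)=2,φ(8)=4,φ(16)=8 ⇒ 16

8, 9, 10, 11, 12, 13, 14, 15, 16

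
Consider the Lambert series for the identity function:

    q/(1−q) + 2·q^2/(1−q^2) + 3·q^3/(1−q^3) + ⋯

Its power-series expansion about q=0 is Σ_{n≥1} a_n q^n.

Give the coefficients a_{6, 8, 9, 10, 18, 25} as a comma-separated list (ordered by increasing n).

n=6: 1·6 2·3 3·2 6·1  f→[1+2+3+6]=12
d|8:{1,2,4,8}  Σf=1+2+4+8=15
d|9:{9,3,1}  Σf=9+3+1=13
[q^10] f(1)=1,f(2)=2,f(5)=5,f(10)=10 ⇒ 18
d|18:{18,9,6,3,2,1}  Σf=18+9+6+3+2+1=39
n=25: 1·25 5·5 25·1  f→[1+5+25]=31

12, 15, 13, 18, 39, 31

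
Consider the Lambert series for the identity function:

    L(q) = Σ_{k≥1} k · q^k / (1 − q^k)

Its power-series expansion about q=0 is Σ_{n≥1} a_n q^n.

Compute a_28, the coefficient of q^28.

a_28 = 56

[q^28] f(28)=28,f(14)=14,f(7)=7,f(4)=4,f(2)=2,f(1)=1 ⇒ 56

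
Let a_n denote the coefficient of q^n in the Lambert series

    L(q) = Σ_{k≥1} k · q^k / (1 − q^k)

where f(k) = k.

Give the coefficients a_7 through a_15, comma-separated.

[q^7] f(7)=7,f(1)=1 ⇒ 8
[q^8] f(1)=1,f(2)=2,f(4)=4,f(8)=8 ⇒ 15
q^9  k|9↦f(k): 1:1 3:3 9:9  a_9=13
d|10:{1,2,5,10}  Σf=1+2+5+10=18
d|11:{1,11}  Σf=1+11=12
d|12:{1,2,3,4,6,12}  Σf=1+2+3+4+6+12=28
[q^13] f(13)=13,f(1)=1 ⇒ 14
[q^14] f(14)=14,f(7)=7,f(2)=2,f(1)=1 ⇒ 24
q^15  k|15↦f(k): 1:1 3:3 5:5 15:15  a_15=24

8, 15, 13, 18, 12, 28, 14, 24, 24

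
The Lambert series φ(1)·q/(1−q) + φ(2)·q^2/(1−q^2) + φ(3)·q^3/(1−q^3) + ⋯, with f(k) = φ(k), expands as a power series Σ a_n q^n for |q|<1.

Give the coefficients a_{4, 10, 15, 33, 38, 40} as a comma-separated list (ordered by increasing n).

q^4  k|4↦φ(k): 4:2 2:1 1:1  a_4=4
d|10:{1,2,5,10}  Σφ=1+1+4+4=10
q^15  k|15↦φ(k): 15:8 5:4 3:2 1:1  a_15=15
d|33:{1,3,11,33}  Σφ=1+2+10+20=33
d|38:{1,2,19,38}  Σφ=1+1+18+18=38
q^40  k|40↦φ(k): 40:16 20:8 10:4 8:4 5:4 4:2 2:1 1:1  a_40=40

4, 10, 15, 33, 38, 40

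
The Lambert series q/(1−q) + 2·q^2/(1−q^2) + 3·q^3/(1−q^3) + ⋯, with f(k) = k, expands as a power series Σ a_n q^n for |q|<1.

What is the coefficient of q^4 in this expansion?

q^4  k|4↦f(k): 4:4 2:2 1:1  a_4=7

a_4 = 7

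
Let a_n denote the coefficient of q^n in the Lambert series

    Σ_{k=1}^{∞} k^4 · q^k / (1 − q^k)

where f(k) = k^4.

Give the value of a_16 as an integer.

a_16 = 69905

n=16: 16·1 8·2 4·4 2·8 1·16  f→[65536+4096+256+16+1]=69905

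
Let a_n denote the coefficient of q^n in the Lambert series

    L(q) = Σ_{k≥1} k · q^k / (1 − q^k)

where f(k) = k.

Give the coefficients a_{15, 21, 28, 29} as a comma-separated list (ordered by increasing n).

q^15  k|15↦f(k): 15:15 5:5 3:3 1:1  a_15=24
q^21  k|21↦f(k): 1:1 3:3 7:7 21:21  a_21=32
q^28  k|28↦f(k): 28:28 14:14 7:7 4:4 2:2 1:1  a_28=56
[q^29] f(1)=1,f(29)=29 ⇒ 30

24, 32, 56, 30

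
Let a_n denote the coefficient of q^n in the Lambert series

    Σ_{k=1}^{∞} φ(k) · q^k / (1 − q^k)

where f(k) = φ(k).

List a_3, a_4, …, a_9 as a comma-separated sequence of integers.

[q^3] φ(1)=1,φ(3)=2 ⇒ 3
[q^4] φ(1)=1,φ(2)=1,φ(4)=2 ⇒ 4
d|5:{5,1}  Σφ=4+1=5
n=6: 6·1 3·2 2·3 1·6  φ→[2+2+1+1]=6
q^7  k|7↦φ(k): 7:6 1:1  a_7=7
n=8: 8·1 4·2 2·4 1·8  φ→[4+2+1+1]=8
d|9:{9,3,1}  Σφ=6+2+1=9

3, 4, 5, 6, 7, 8, 9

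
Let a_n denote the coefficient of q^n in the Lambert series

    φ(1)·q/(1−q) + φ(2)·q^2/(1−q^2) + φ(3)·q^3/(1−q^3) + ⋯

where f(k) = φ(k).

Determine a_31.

d|31:{31,1}  Σφ=30+1=31

a_31 = 31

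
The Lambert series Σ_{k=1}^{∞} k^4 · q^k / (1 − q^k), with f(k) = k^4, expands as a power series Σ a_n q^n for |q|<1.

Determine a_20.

q^20  k|20↦f(k): 1:1 2:16 4:256 5:625 10:10000 20:160000  a_20=170898

a_20 = 170898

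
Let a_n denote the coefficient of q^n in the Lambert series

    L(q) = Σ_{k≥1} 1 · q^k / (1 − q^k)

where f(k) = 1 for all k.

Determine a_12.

a_12 = 6

[q^12] f(12)=1,f(6)=1,f(4)=1,f(3)=1,f(2)=1,f(1)=1 ⇒ 6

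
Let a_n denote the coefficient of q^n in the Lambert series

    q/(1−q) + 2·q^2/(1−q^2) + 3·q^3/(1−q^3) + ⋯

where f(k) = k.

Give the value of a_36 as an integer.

a_36 = 91

n=36: 36·1 18·2 12·3 9·4 6·6 4·9 3·12 2·18 1·36  f→[36+18+12+9+6+4+3+2+1]=91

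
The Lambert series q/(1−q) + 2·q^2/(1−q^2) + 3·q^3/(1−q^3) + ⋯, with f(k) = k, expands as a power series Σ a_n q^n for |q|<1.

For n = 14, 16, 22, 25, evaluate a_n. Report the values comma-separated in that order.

q^14  k|14↦f(k): 14:14 7:7 2:2 1:1  a_14=24
q^16  k|16↦f(k): 16:16 8:8 4:4 2:2 1:1  a_16=31
q^22  k|22↦f(k): 1:1 2:2 11:11 22:22  a_22=36
q^25  k|25↦f(k): 1:1 5:5 25:25  a_25=31

24, 31, 36, 31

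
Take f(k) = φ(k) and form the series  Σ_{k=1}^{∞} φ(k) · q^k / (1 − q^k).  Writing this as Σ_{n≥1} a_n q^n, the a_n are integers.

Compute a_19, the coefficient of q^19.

[q^19] φ(19)=18,φ(1)=1 ⇒ 19

a_19 = 19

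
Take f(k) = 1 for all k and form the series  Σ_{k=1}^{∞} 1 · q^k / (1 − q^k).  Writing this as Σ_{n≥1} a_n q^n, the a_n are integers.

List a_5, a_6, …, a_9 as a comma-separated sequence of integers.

2, 4, 2, 4, 3

d|5:{1,5}  Σf=1+1=2
d|6:{6,3,2,1}  Σf=1+1+1+1=4
d|7:{7,1}  Σf=1+1=2
q^8  k|8↦f(k): 1:1 2:1 4:1 8:1  a_8=4
n=9: 9·1 3·3 1·9  f→[1+1+1]=3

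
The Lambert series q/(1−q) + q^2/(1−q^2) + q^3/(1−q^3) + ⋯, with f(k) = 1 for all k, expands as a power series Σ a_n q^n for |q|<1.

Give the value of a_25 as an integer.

n=25: 25·1 5·5 1·25  f→[1+1+1]=3

a_25 = 3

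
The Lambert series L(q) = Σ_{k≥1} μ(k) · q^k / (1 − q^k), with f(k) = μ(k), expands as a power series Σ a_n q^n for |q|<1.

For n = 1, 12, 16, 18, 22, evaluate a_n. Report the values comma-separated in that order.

d|1:{1}  Σμ=1=1
q^12  k|12↦μ(k): 12:0 6:1 4:0 3:-1 2:-1 1:1  a_12=0
d|16:{1,2,4,8,16}  Σμ=1+(-1)+0+0+0=0
n=18: 1·18 2·9 3·6 6·3 9·2 18·1  μ→[1+(-1)+(-1)+1+0+0]=0
q^22  k|22↦μ(k): 1:1 2:-1 11:-1 22:1  a_22=0

1, 0, 0, 0, 0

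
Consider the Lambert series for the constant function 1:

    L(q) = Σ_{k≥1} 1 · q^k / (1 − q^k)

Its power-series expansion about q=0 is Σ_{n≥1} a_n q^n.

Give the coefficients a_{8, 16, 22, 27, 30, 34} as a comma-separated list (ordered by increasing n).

n=8: 1·8 2·4 4·2 8·1  f→[1+1+1+1]=4
q^16  k|16↦f(k): 16:1 8:1 4:1 2:1 1:1  a_16=5
d|22:{22,11,2,1}  Σf=1+1+1+1=4
q^27  k|27↦f(k): 1:1 3:1 9:1 27:1  a_27=4
q^30  k|30↦f(k): 30:1 15:1 10:1 6:1 5:1 3:1 2:1 1:1  a_30=8
d|34:{1,2,17,34}  Σf=1+1+1+1=4

4, 5, 4, 4, 8, 4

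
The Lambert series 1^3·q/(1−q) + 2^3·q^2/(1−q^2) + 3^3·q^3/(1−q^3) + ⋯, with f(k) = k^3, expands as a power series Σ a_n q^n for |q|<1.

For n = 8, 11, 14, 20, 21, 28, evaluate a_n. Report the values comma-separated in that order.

d|8:{1,2,4,8}  Σf=1+8+64+512=585
n=11: 1·11 11·1  f→[1+1331]=1332
q^14  k|14↦f(k): 14:2744 7:343 2:8 1:1  a_14=3096
q^20  k|20↦f(k): 1:1 2:8 4:64 5:125 10:1000 20:8000  a_20=9198
d|21:{21,7,3,1}  Σf=9261+343+27+1=9632
d|28:{1,2,4,7,14,28}  Σf=1+8+64+343+2744+21952=25112

585, 1332, 3096, 9198, 9632, 25112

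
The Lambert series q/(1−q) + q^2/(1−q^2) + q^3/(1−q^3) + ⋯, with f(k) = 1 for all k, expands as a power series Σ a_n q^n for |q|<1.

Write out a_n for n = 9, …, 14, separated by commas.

[q^9] f(1)=1,f(3)=1,f(9)=1 ⇒ 3
[q^10] f(1)=1,f(2)=1,f(5)=1,f(10)=1 ⇒ 4
[q^11] f(11)=1,f(1)=1 ⇒ 2
q^12  k|12↦f(k): 1:1 2:1 3:1 4:1 6:1 12:1  a_12=6
n=13: 1·13 13·1  f→[1+1]=2
[q^14] f(14)=1,f(7)=1,f(2)=1,f(1)=1 ⇒ 4

3, 4, 2, 6, 2, 4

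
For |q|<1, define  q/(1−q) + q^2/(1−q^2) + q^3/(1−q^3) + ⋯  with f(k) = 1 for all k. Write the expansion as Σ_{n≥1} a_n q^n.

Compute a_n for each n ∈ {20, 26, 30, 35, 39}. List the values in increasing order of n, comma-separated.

n=20: 1·20 2·10 4·5 5·4 10·2 20·1  f→[1+1+1+1+1+1]=6
[q^26] f(1)=1,f(2)=1,f(13)=1,f(26)=1 ⇒ 4
d|30:{30,15,10,6,5,3,2,1}  Σf=1+1+1+1+1+1+1+1=8
q^35  k|35↦f(k): 35:1 7:1 5:1 1:1  a_35=4
[q^39] f(39)=1,f(13)=1,f(3)=1,f(1)=1 ⇒ 4

6, 4, 8, 4, 4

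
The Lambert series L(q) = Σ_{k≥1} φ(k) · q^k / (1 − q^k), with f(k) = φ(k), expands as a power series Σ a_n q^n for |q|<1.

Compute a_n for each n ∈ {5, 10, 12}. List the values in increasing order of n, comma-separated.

d|5:{5,1}  Σφ=4+1=5
d|10:{1,2,5,10}  Σφ=1+1+4+4=10
d|12:{12,6,4,3,2,1}  Σφ=4+2+2+2+1+1=12

5, 10, 12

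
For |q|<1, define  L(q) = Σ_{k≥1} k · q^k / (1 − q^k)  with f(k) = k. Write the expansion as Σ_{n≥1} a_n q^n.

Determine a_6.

a_6 = 12

q^6  k|6↦f(k): 6:6 3:3 2:2 1:1  a_6=12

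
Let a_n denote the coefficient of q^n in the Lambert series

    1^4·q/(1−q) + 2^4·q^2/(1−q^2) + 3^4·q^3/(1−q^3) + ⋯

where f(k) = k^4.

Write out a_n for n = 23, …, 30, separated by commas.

[q^23] f(23)=279841,f(1)=1 ⇒ 279842
q^24  k|24↦f(k): 1:1 2:16 3:81 4:256 6:1296 8:4096 12:20736 24:331776  a_24=358258
d|25:{1,5,25}  Σf=1+625+390625=391251
d|26:{26,13,2,1}  Σf=456976+28561+16+1=485554
[q^27] f(1)=1,f(3)=81,f(9)=6561,f(27)=531441 ⇒ 538084
[q^28] f(28)=614656,f(14)=38416,f(7)=2401,f(4)=256,f(2)=16,f(1)=1 ⇒ 655746
q^29  k|29↦f(k): 29:707281 1:1  a_29=707282
[q^30] f(1)=1,f(2)=16,f(3)=81,f(5)=625,f(6)=1296,f(10)=10000,f(15)=50625,f(30)=810000 ⇒ 872644

279842, 358258, 391251, 485554, 538084, 655746, 707282, 872644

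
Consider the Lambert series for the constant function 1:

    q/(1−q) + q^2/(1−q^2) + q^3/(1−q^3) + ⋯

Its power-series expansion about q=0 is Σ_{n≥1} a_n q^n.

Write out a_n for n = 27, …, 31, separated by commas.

q^27  k|27↦f(k): 1:1 3:1 9:1 27:1  a_27=4
n=28: 1·28 2·14 4·7 7·4 14·2 28·1  f→[1+1+1+1+1+1]=6
q^29  k|29↦f(k): 1:1 29:1  a_29=2
q^30  k|30↦f(k): 1:1 2:1 3:1 5:1 6:1 10:1 15:1 30:1  a_30=8
n=31: 1·31 31·1  f→[1+1]=2

4, 6, 2, 8, 2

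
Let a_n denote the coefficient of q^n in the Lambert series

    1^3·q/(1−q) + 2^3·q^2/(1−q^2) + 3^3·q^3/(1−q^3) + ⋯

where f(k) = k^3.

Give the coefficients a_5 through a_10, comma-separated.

n=5: 1·5 5·1  f→[1+125]=126
n=6: 1·6 2·3 3·2 6·1  f→[1+8+27+216]=252
q^7  k|7↦f(k): 7:343 1:1  a_7=344
n=8: 8·1 4·2 2·4 1·8  f→[512+64+8+1]=585
n=9: 1·9 3·3 9·1  f→[1+27+729]=757
d|10:{10,5,2,1}  Σf=1000+125+8+1=1134

126, 252, 344, 585, 757, 1134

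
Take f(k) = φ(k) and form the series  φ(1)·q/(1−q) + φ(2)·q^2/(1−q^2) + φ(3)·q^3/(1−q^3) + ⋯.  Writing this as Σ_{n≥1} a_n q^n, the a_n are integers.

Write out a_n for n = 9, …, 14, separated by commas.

d|9:{9,3,1}  Σφ=6+2+1=9
d|10:{10,5,2,1}  Σφ=4+4+1+1=10
n=11: 11·1 1·11  φ→[10+1]=11
n=12: 12·1 6·2 4·3 3·4 2·6 1·12  φ→[4+2+2+2+1+1]=12
[q^13] φ(13)=12,φ(1)=1 ⇒ 13
[q^14] φ(14)=6,φ(7)=6,φ(2)=1,φ(1)=1 ⇒ 14

9, 10, 11, 12, 13, 14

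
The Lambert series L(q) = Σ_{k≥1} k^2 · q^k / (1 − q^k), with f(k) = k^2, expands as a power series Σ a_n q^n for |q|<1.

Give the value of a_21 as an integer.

a_21 = 500

[q^21] f(21)=441,f(7)=49,f(3)=9,f(1)=1 ⇒ 500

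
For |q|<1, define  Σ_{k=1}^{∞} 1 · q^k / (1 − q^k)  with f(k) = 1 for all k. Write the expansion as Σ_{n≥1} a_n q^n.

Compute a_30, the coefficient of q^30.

a_30 = 8

n=30: 30·1 15·2 10·3 6·5 5·6 3·10 2·15 1·30  f→[1+1+1+1+1+1+1+1]=8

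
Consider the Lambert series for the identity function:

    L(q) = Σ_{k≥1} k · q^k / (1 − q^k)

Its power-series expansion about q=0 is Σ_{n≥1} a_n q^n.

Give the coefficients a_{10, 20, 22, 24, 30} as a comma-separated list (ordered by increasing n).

[q^10] f(1)=1,f(2)=2,f(5)=5,f(10)=10 ⇒ 18
d|20:{20,10,5,4,2,1}  Σf=20+10+5+4+2+1=42
d|22:{22,11,2,1}  Σf=22+11+2+1=36
q^24  k|24↦f(k): 24:24 12:12 8:8 6:6 4:4 3:3 2:2 1:1  a_24=60
n=30: 30·1 15·2 10·3 6·5 5·6 3·10 2·15 1·30  f→[30+15+10+6+5+3+2+1]=72

18, 42, 36, 60, 72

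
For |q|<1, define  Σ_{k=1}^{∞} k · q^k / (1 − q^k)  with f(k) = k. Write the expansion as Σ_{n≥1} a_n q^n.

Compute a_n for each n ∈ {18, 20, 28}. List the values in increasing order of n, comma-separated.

[q^18] f(18)=18,f(9)=9,f(6)=6,f(3)=3,f(2)=2,f(1)=1 ⇒ 39
q^20  k|20↦f(k): 1:1 2:2 4:4 5:5 10:10 20:20  a_20=42
q^28  k|28↦f(k): 28:28 14:14 7:7 4:4 2:2 1:1  a_28=56

39, 42, 56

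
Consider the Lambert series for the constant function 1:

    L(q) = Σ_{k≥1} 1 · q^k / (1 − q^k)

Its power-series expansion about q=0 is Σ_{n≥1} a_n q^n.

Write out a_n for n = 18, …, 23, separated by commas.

n=18: 1·18 2·9 3·6 6·3 9·2 18·1  f→[1+1+1+1+1+1]=6
n=19: 1·19 19·1  f→[1+1]=2
q^20  k|20↦f(k): 20:1 10:1 5:1 4:1 2:1 1:1  a_20=6
d|21:{21,7,3,1}  Σf=1+1+1+1=4
d|22:{1,2,11,22}  Σf=1+1+1+1=4
d|23:{1,23}  Σf=1+1=2

6, 2, 6, 4, 4, 2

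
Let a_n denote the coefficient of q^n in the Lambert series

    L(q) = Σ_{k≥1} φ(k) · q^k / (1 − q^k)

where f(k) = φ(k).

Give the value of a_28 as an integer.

d|28:{1,2,4,7,14,28}  Σφ=1+1+2+6+6+12=28

a_28 = 28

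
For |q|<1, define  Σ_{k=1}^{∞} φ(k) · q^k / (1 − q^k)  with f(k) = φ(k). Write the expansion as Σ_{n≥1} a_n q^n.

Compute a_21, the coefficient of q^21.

n=21: 21·1 7·3 3·7 1·21  φ→[12+6+2+1]=21

a_21 = 21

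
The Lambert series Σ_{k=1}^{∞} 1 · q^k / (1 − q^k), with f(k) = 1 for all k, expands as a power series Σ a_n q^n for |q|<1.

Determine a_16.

q^16  k|16↦f(k): 16:1 8:1 4:1 2:1 1:1  a_16=5

a_16 = 5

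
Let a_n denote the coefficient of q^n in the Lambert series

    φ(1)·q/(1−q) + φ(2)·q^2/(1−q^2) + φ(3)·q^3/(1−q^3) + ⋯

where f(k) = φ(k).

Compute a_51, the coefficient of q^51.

q^51  k|51↦φ(k): 1:1 3:2 17:16 51:32  a_51=51

a_51 = 51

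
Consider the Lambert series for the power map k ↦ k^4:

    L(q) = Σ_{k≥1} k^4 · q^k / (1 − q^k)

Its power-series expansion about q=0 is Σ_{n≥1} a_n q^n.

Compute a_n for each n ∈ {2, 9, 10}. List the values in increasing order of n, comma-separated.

q^2  k|2↦f(k): 1:1 2:16  a_2=17
[q^9] f(1)=1,f(3)=81,f(9)=6561 ⇒ 6643
d|10:{10,5,2,1}  Σf=10000+625+16+1=10642

17, 6643, 10642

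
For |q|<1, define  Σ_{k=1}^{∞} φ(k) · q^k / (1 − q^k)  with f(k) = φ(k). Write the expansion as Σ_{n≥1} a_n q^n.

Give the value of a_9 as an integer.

[q^9] φ(1)=1,φ(3)=2,φ(9)=6 ⇒ 9

a_9 = 9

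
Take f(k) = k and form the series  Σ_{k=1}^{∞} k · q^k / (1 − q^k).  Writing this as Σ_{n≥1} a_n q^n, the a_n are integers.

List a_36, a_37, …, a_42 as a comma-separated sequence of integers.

91, 38, 60, 56, 90, 42, 96

[q^36] f(1)=1,f(2)=2,f(3)=3,f(4)=4,f(6)=6,f(9)=9,f(12)=12,f(18)=18,f(36)=36 ⇒ 91
n=37: 1·37 37·1  f→[1+37]=38
q^38  k|38↦f(k): 1:1 2:2 19:19 38:38  a_38=60
n=39: 39·1 13·3 3·13 1·39  f→[39+13+3+1]=56
[q^40] f(1)=1,f(2)=2,f(4)=4,f(5)=5,f(8)=8,f(10)=10,f(20)=20,f(40)=40 ⇒ 90
q^41  k|41↦f(k): 41:41 1:1  a_41=42
q^42  k|42↦f(k): 1:1 2:2 3:3 6:6 7:7 14:14 21:21 42:42  a_42=96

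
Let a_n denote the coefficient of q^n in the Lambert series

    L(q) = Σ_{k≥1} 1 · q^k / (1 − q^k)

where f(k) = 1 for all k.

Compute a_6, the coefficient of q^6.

d|6:{6,3,2,1}  Σf=1+1+1+1=4

a_6 = 4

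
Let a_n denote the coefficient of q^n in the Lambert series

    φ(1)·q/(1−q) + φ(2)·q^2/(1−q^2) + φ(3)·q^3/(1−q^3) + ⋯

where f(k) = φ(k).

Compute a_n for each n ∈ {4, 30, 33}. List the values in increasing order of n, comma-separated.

d|4:{1,2,4}  Σφ=1+1+2=4
n=30: 30·1 15·2 10·3 6·5 5·6 3·10 2·15 1·30  φ→[8+8+4+2+4+2+1+1]=30
q^33  k|33↦φ(k): 33:20 11:10 3:2 1:1  a_33=33

4, 30, 33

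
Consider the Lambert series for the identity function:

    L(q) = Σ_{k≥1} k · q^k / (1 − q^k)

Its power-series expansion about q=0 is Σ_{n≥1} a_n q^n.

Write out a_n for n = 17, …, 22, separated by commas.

18, 39, 20, 42, 32, 36

q^17  k|17↦f(k): 17:17 1:1  a_17=18
n=18: 18·1 9·2 6·3 3·6 2·9 1·18  f→[18+9+6+3+2+1]=39
[q^19] f(1)=1,f(19)=19 ⇒ 20
n=20: 1·20 2·10 4·5 5·4 10·2 20·1  f→[1+2+4+5+10+20]=42
d|21:{21,7,3,1}  Σf=21+7+3+1=32
[q^22] f(22)=22,f(11)=11,f(2)=2,f(1)=1 ⇒ 36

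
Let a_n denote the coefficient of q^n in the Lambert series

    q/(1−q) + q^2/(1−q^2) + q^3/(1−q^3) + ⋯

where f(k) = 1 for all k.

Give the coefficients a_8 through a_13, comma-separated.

4, 3, 4, 2, 6, 2

q^8  k|8↦f(k): 1:1 2:1 4:1 8:1  a_8=4
q^9  k|9↦f(k): 9:1 3:1 1:1  a_9=3
d|10:{1,2,5,10}  Σf=1+1+1+1=4
d|11:{11,1}  Σf=1+1=2
n=12: 12·1 6·2 4·3 3·4 2·6 1·12  f→[1+1+1+1+1+1]=6
q^13  k|13↦f(k): 1:1 13:1  a_13=2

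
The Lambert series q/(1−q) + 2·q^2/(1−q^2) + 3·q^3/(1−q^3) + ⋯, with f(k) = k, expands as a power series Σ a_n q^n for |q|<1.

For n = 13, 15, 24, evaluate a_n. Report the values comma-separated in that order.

14, 24, 60

n=13: 1·13 13·1  f→[1+13]=14
[q^15] f(15)=15,f(5)=5,f(3)=3,f(1)=1 ⇒ 24
n=24: 1·24 2·12 3·8 4·6 6·4 8·3 12·2 24·1  f→[1+2+3+4+6+8+12+24]=60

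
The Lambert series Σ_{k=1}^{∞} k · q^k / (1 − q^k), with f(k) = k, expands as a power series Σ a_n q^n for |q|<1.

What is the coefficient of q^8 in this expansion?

a_8 = 15

[q^8] f(1)=1,f(2)=2,f(4)=4,f(8)=8 ⇒ 15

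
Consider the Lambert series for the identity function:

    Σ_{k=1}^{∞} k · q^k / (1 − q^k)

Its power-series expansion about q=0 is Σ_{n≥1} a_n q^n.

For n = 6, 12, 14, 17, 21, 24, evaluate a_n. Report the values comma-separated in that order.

12, 28, 24, 18, 32, 60

n=6: 6·1 3·2 2·3 1·6  f→[6+3+2+1]=12
n=12: 1·12 2·6 3·4 4·3 6·2 12·1  f→[1+2+3+4+6+12]=28
n=14: 1·14 2·7 7·2 14·1  f→[1+2+7+14]=24
d|17:{17,1}  Σf=17+1=18
n=21: 1·21 3·7 7·3 21·1  f→[1+3+7+21]=32
q^24  k|24↦f(k): 1:1 2:2 3:3 4:4 6:6 8:8 12:12 24:24  a_24=60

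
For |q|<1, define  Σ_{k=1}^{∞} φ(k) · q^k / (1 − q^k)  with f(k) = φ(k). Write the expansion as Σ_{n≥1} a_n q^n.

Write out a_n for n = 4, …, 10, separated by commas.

d|4:{4,2,1}  Σφ=2+1+1=4
[q^5] φ(5)=4,φ(1)=1 ⇒ 5
[q^6] φ(6)=2,φ(3)=2,φ(2)=1,φ(1)=1 ⇒ 6
n=7: 7·1 1·7  φ→[6+1]=7
q^8  k|8↦φ(k): 1:1 2:1 4:2 8:4  a_8=8
n=9: 9·1 3·3 1·9  φ→[6+2+1]=9
d|10:{10,5,2,1}  Σφ=4+4+1+1=10

4, 5, 6, 7, 8, 9, 10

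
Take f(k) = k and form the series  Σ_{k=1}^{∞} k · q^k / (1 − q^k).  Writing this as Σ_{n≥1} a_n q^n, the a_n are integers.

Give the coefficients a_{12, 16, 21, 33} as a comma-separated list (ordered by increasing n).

d|12:{1,2,3,4,6,12}  Σf=1+2+3+4+6+12=28
d|16:{16,8,4,2,1}  Σf=16+8+4+2+1=31
d|21:{1,3,7,21}  Σf=1+3+7+21=32
n=33: 1·33 3·11 11·3 33·1  f→[1+3+11+33]=48

28, 31, 32, 48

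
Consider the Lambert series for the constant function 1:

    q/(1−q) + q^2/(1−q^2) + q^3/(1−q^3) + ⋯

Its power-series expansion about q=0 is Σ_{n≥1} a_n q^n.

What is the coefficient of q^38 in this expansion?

[q^38] f(38)=1,f(19)=1,f(2)=1,f(1)=1 ⇒ 4

a_38 = 4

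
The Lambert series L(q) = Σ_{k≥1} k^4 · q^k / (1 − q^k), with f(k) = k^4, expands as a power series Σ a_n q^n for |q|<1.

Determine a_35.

a_35 = 1503652

q^35  k|35↦f(k): 35:1500625 7:2401 5:625 1:1  a_35=1503652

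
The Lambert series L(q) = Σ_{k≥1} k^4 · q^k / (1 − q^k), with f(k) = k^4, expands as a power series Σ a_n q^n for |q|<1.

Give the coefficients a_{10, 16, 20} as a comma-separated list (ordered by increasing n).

q^10  k|10↦f(k): 1:1 2:16 5:625 10:10000  a_10=10642
q^16  k|16↦f(k): 1:1 2:16 4:256 8:4096 16:65536  a_16=69905
q^20  k|20↦f(k): 20:160000 10:10000 5:625 4:256 2:16 1:1  a_20=170898

10642, 69905, 170898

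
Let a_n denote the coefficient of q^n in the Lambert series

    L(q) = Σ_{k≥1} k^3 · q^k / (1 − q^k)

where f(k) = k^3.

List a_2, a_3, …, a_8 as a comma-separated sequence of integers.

9, 28, 73, 126, 252, 344, 585

[q^2] f(2)=8,f(1)=1 ⇒ 9
[q^3] f(1)=1,f(3)=27 ⇒ 28
n=4: 4·1 2·2 1·4  f→[64+8+1]=73
[q^5] f(1)=1,f(5)=125 ⇒ 126
d|6:{1,2,3,6}  Σf=1+8+27+216=252
n=7: 7·1 1·7  f→[343+1]=344
d|8:{1,2,4,8}  Σf=1+8+64+512=585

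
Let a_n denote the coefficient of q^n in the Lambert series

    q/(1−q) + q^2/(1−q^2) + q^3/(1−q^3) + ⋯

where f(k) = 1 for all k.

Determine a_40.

a_40 = 8

n=40: 40·1 20·2 10·4 8·5 5·8 4·10 2·20 1·40  f→[1+1+1+1+1+1+1+1]=8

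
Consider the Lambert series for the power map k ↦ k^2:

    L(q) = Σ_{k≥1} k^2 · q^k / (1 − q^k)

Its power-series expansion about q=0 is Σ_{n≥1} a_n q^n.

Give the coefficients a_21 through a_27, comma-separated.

[q^21] f(21)=441,f(7)=49,f(3)=9,f(1)=1 ⇒ 500
q^22  k|22↦f(k): 1:1 2:4 11:121 22:484  a_22=610
[q^23] f(1)=1,f(23)=529 ⇒ 530
n=24: 24·1 12·2 8·3 6·4 4·6 3·8 2·12 1·24  f→[576+144+64+36+16+9+4+1]=850
d|25:{1,5,25}  Σf=1+25+625=651
d|26:{1,2,13,26}  Σf=1+4+169+676=850
d|27:{27,9,3,1}  Σf=729+81+9+1=820

500, 610, 530, 850, 651, 850, 820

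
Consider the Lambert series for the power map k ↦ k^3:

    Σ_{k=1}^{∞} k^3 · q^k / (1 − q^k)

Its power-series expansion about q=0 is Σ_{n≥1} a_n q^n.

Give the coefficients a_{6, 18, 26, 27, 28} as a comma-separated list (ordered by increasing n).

[q^6] f(6)=216,f(3)=27,f(2)=8,f(1)=1 ⇒ 252
n=18: 1·18 2·9 3·6 6·3 9·2 18·1  f→[1+8+27+216+729+5832]=6813
[q^26] f(26)=17576,f(13)=2197,f(2)=8,f(1)=1 ⇒ 19782
q^27  k|27↦f(k): 27:19683 9:729 3:27 1:1  a_27=20440
q^28  k|28↦f(k): 28:21952 14:2744 7:343 4:64 2:8 1:1  a_28=25112

252, 6813, 19782, 20440, 25112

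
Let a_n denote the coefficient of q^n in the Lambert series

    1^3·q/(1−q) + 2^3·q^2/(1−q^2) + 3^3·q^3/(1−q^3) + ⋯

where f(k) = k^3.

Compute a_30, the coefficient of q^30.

a_30 = 31752

d|30:{1,2,3,5,6,10,15,30}  Σf=1+8+27+125+216+1000+3375+27000=31752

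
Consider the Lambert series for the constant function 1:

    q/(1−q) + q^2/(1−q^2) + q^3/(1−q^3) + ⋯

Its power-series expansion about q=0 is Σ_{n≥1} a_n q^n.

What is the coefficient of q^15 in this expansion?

a_15 = 4

q^15  k|15↦f(k): 15:1 5:1 3:1 1:1  a_15=4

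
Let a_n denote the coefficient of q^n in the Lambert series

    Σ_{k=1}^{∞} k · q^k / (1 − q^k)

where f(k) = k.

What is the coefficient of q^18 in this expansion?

a_18 = 39

[q^18] f(1)=1,f(2)=2,f(3)=3,f(6)=6,f(9)=9,f(18)=18 ⇒ 39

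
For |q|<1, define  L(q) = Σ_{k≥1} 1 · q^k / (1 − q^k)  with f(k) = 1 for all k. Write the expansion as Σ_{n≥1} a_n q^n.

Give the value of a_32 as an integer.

a_32 = 6

n=32: 1·32 2·16 4·8 8·4 16·2 32·1  f→[1+1+1+1+1+1]=6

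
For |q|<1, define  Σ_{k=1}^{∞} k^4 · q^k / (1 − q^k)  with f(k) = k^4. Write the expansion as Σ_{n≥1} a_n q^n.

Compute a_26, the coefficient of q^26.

a_26 = 485554

q^26  k|26↦f(k): 26:456976 13:28561 2:16 1:1  a_26=485554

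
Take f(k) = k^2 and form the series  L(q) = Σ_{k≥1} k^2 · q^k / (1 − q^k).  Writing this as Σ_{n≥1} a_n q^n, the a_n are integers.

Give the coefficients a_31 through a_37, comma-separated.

[q^31] f(1)=1,f(31)=961 ⇒ 962
n=32: 32·1 16·2 8·4 4·8 2·16 1·32  f→[1024+256+64+16+4+1]=1365
[q^33] f(1)=1,f(3)=9,f(11)=121,f(33)=1089 ⇒ 1220
q^34  k|34↦f(k): 34:1156 17:289 2:4 1:1  a_34=1450
d|35:{35,7,5,1}  Σf=1225+49+25+1=1300
q^36  k|36↦f(k): 1:1 2:4 3:9 4:16 6:36 9:81 12:144 18:324 36:1296  a_36=1911
n=37: 37·1 1·37  f→[1369+1]=1370

962, 1365, 1220, 1450, 1300, 1911, 1370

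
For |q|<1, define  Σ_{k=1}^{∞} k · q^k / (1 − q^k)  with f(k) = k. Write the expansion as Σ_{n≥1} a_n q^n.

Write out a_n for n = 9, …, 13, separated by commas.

13, 18, 12, 28, 14

n=9: 9·1 3·3 1·9  f→[9+3+1]=13
[q^10] f(10)=10,f(5)=5,f(2)=2,f(1)=1 ⇒ 18
n=11: 11·1 1·11  f→[11+1]=12
q^12  k|12↦f(k): 1:1 2:2 3:3 4:4 6:6 12:12  a_12=28
[q^13] f(13)=13,f(1)=1 ⇒ 14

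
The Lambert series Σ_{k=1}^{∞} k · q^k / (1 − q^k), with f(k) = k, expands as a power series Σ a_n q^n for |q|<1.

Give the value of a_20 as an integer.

q^20  k|20↦f(k): 1:1 2:2 4:4 5:5 10:10 20:20  a_20=42

a_20 = 42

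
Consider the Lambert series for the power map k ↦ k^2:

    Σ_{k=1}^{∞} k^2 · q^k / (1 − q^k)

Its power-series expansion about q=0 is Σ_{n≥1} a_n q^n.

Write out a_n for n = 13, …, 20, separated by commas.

170, 250, 260, 341, 290, 455, 362, 546

d|13:{1,13}  Σf=1+169=170
d|14:{1,2,7,14}  Σf=1+4+49+196=250
[q^15] f(1)=1,f(3)=9,f(5)=25,f(15)=225 ⇒ 260
n=16: 1·16 2·8 4·4 8·2 16·1  f→[1+4+16+64+256]=341
q^17  k|17↦f(k): 1:1 17:289  a_17=290
d|18:{18,9,6,3,2,1}  Σf=324+81+36+9+4+1=455
n=19: 19·1 1·19  f→[361+1]=362
d|20:{1,2,4,5,10,20}  Σf=1+4+16+25+100+400=546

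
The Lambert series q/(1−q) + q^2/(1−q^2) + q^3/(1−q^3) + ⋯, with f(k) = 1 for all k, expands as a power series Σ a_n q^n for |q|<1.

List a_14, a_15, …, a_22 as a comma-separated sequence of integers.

[q^14] f(1)=1,f(2)=1,f(7)=1,f(14)=1 ⇒ 4
n=15: 15·1 5·3 3·5 1·15  f→[1+1+1+1]=4
[q^16] f(1)=1,f(2)=1,f(4)=1,f(8)=1,f(16)=1 ⇒ 5
q^17  k|17↦f(k): 1:1 17:1  a_17=2
[q^18] f(1)=1,f(2)=1,f(3)=1,f(6)=1,f(9)=1,f(18)=1 ⇒ 6
q^19  k|19↦f(k): 19:1 1:1  a_19=2
n=20: 20·1 10·2 5·4 4·5 2·10 1·20  f→[1+1+1+1+1+1]=6
[q^21] f(1)=1,f(3)=1,f(7)=1,f(21)=1 ⇒ 4
[q^22] f(1)=1,f(2)=1,f(11)=1,f(22)=1 ⇒ 4

4, 4, 5, 2, 6, 2, 6, 4, 4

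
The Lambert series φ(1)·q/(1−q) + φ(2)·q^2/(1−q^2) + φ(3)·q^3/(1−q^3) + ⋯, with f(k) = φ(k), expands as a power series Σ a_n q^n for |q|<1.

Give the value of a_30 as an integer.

[q^30] φ(1)=1,φ(2)=1,φ(3)=2,φ(5)=4,φ(6)=2,φ(10)=4,φ(15)=8,φ(30)=8 ⇒ 30

a_30 = 30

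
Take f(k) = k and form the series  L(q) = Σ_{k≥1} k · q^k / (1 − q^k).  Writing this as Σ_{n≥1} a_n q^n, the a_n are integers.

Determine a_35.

a_35 = 48

n=35: 1·35 5·7 7·5 35·1  f→[1+5+7+35]=48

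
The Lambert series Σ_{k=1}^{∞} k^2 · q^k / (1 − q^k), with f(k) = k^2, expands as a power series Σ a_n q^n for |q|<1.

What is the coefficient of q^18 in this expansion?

a_18 = 455

[q^18] f(1)=1,f(2)=4,f(3)=9,f(6)=36,f(9)=81,f(18)=324 ⇒ 455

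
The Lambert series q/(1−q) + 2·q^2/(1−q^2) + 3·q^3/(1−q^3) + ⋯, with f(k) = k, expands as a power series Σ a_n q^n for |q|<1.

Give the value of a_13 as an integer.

a_13 = 14

[q^13] f(13)=13,f(1)=1 ⇒ 14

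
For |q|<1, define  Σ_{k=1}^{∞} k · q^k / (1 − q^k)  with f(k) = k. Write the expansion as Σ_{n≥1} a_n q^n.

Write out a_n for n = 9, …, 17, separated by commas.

13, 18, 12, 28, 14, 24, 24, 31, 18

n=9: 9·1 3·3 1·9  f→[9+3+1]=13
[q^10] f(10)=10,f(5)=5,f(2)=2,f(1)=1 ⇒ 18
n=11: 11·1 1·11  f→[11+1]=12
n=12: 12·1 6·2 4·3 3·4 2·6 1·12  f→[12+6+4+3+2+1]=28
n=13: 13·1 1·13  f→[13+1]=14
q^14  k|14↦f(k): 1:1 2:2 7:7 14:14  a_14=24
q^15  k|15↦f(k): 15:15 5:5 3:3 1:1  a_15=24
q^16  k|16↦f(k): 16:16 8:8 4:4 2:2 1:1  a_16=31
q^17  k|17↦f(k): 1:1 17:17  a_17=18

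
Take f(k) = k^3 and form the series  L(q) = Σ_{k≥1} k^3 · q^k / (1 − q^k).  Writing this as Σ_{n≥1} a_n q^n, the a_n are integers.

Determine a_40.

a_40 = 73710

q^40  k|40↦f(k): 40:64000 20:8000 10:1000 8:512 5:125 4:64 2:8 1:1  a_40=73710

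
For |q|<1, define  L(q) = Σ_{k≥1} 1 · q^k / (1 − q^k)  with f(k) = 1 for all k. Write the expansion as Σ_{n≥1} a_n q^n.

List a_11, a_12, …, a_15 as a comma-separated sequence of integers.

d|11:{11,1}  Σf=1+1=2
d|12:{1,2,3,4,6,12}  Σf=1+1+1+1+1+1=6
[q^13] f(13)=1,f(1)=1 ⇒ 2
q^14  k|14↦f(k): 14:1 7:1 2:1 1:1  a_14=4
q^15  k|15↦f(k): 1:1 3:1 5:1 15:1  a_15=4

2, 6, 2, 4, 4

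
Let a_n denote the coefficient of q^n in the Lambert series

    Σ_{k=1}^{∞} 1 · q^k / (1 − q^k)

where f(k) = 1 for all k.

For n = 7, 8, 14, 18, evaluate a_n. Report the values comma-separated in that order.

q^7  k|7↦f(k): 1:1 7:1  a_7=2
[q^8] f(8)=1,f(4)=1,f(2)=1,f(1)=1 ⇒ 4
q^14  k|14↦f(k): 1:1 2:1 7:1 14:1  a_14=4
q^18  k|18↦f(k): 18:1 9:1 6:1 3:1 2:1 1:1  a_18=6

2, 4, 4, 6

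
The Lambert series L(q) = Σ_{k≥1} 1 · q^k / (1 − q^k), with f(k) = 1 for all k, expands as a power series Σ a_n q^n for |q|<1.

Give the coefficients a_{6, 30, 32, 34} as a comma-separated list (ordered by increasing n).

4, 8, 6, 4

n=6: 6·1 3·2 2·3 1·6  f→[1+1+1+1]=4
[q^30] f(1)=1,f(2)=1,f(3)=1,f(5)=1,f(6)=1,f(10)=1,f(15)=1,f(30)=1 ⇒ 8
d|32:{1,2,4,8,16,32}  Σf=1+1+1+1+1+1=6
[q^34] f(1)=1,f(2)=1,f(17)=1,f(34)=1 ⇒ 4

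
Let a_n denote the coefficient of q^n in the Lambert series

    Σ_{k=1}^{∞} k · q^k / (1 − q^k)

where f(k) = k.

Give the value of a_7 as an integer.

a_7 = 8

n=7: 1·7 7·1  f→[1+7]=8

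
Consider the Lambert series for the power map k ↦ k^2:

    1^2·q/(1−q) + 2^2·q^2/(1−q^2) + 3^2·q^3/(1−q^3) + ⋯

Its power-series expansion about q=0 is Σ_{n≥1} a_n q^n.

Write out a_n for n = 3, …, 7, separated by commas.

q^3  k|3↦f(k): 1:1 3:9  a_3=10
q^4  k|4↦f(k): 1:1 2:4 4:16  a_4=21
[q^5] f(1)=1,f(5)=25 ⇒ 26
q^6  k|6↦f(k): 1:1 2:4 3:9 6:36  a_6=50
d|7:{7,1}  Σf=49+1=50

10, 21, 26, 50, 50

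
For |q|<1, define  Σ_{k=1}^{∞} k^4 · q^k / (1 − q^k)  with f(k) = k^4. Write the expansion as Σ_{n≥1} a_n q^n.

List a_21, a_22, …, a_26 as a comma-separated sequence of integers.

196964, 248914, 279842, 358258, 391251, 485554

d|21:{1,3,7,21}  Σf=1+81+2401+194481=196964
d|22:{1,2,11,22}  Σf=1+16+14641+234256=248914
[q^23] f(1)=1,f(23)=279841 ⇒ 279842
d|24:{24,12,8,6,4,3,2,1}  Σf=331776+20736+4096+1296+256+81+16+1=358258
d|25:{25,5,1}  Σf=390625+625+1=391251
[q^26] f(26)=456976,f(13)=28561,f(2)=16,f(1)=1 ⇒ 485554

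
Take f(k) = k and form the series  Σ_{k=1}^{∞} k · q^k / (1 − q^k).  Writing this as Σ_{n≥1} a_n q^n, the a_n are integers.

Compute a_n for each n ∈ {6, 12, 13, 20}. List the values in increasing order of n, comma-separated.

12, 28, 14, 42

[q^6] f(1)=1,f(2)=2,f(3)=3,f(6)=6 ⇒ 12
q^12  k|12↦f(k): 12:12 6:6 4:4 3:3 2:2 1:1  a_12=28
d|13:{1,13}  Σf=1+13=14
d|20:{1,2,4,5,10,20}  Σf=1+2+4+5+10+20=42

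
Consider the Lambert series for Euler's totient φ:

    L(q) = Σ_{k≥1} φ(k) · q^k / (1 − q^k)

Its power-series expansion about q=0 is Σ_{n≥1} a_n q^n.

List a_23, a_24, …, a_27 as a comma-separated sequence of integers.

q^23  k|23↦φ(k): 23:22 1:1  a_23=23
[q^24] φ(24)=8,φ(12)=4,φ(8)=4,φ(6)=2,φ(4)=2,φ(3)=2,φ(2)=1,φ(1)=1 ⇒ 24
q^25  k|25↦φ(k): 25:20 5:4 1:1  a_25=25
[q^26] φ(26)=12,φ(13)=12,φ(2)=1,φ(1)=1 ⇒ 26
n=27: 27·1 9·3 3·9 1·27  φ→[18+6+2+1]=27

23, 24, 25, 26, 27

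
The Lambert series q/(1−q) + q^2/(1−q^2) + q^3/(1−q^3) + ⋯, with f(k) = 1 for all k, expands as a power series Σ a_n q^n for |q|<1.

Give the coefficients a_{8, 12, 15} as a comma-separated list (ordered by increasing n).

q^8  k|8↦f(k): 1:1 2:1 4:1 8:1  a_8=4
d|12:{12,6,4,3,2,1}  Σf=1+1+1+1+1+1=6
[q^15] f(1)=1,f(3)=1,f(5)=1,f(15)=1 ⇒ 4

4, 6, 4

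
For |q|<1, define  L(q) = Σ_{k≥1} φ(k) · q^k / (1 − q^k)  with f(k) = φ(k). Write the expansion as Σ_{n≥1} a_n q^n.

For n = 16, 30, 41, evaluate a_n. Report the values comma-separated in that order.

d|16:{16,8,4,2,1}  Σφ=8+4+2+1+1=16
d|30:{1,2,3,5,6,10,15,30}  Σφ=1+1+2+4+2+4+8+8=30
q^41  k|41↦φ(k): 1:1 41:40  a_41=41

16, 30, 41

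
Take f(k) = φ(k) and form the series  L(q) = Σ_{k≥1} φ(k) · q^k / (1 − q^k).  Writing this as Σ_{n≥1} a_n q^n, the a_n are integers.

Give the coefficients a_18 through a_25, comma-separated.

q^18  k|18↦φ(k): 18:6 9:6 6:2 3:2 2:1 1:1  a_18=18
q^19  k|19↦φ(k): 1:1 19:18  a_19=19
n=20: 20·1 10·2 5·4 4·5 2·10 1·20  φ→[8+4+4+2+1+1]=20
n=21: 21·1 7·3 3·7 1·21  φ→[12+6+2+1]=21
q^22  k|22↦φ(k): 22:10 11:10 2:1 1:1  a_22=22
q^23  k|23↦φ(k): 23:22 1:1  a_23=23
[q^24] φ(1)=1,φ(2)=1,φ(3)=2,φ(4)=2,φ(6)=2,φ(8)=4,φ(12)=4,φ(24)=8 ⇒ 24
n=25: 1·25 5·5 25·1  φ→[1+4+20]=25

18, 19, 20, 21, 22, 23, 24, 25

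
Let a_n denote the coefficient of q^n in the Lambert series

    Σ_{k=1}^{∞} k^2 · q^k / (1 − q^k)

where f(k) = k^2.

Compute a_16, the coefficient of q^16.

a_16 = 341

[q^16] f(1)=1,f(2)=4,f(4)=16,f(8)=64,f(16)=256 ⇒ 341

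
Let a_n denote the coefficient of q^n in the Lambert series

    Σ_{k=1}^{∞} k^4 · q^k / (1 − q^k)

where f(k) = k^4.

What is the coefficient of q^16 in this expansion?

a_16 = 69905

d|16:{16,8,4,2,1}  Σf=65536+4096+256+16+1=69905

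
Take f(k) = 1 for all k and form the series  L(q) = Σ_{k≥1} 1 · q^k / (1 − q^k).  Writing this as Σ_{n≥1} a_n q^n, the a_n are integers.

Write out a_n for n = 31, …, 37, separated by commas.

n=31: 1·31 31·1  f→[1+1]=2
d|32:{1,2,4,8,16,32}  Σf=1+1+1+1+1+1=6
n=33: 1·33 3·11 11·3 33·1  f→[1+1+1+1]=4
[q^34] f(34)=1,f(17)=1,f(2)=1,f(1)=1 ⇒ 4
n=35: 35·1 7·5 5·7 1·35  f→[1+1+1+1]=4
q^36  k|36↦f(k): 1:1 2:1 3:1 4:1 6:1 9:1 12:1 18:1 36:1  a_36=9
n=37: 1·37 37·1  f→[1+1]=2

2, 6, 4, 4, 4, 9, 2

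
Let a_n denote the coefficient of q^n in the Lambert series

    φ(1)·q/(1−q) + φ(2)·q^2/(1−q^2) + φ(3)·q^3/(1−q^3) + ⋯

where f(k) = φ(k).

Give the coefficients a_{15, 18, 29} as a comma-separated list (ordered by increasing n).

[q^15] φ(1)=1,φ(3)=2,φ(5)=4,φ(15)=8 ⇒ 15
q^18  k|18↦φ(k): 18:6 9:6 6:2 3:2 2:1 1:1  a_18=18
n=29: 1·29 29·1  φ→[1+28]=29

15, 18, 29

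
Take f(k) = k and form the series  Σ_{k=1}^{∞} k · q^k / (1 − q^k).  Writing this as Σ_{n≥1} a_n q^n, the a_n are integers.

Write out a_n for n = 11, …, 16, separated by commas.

12, 28, 14, 24, 24, 31

[q^11] f(1)=1,f(11)=11 ⇒ 12
d|12:{12,6,4,3,2,1}  Σf=12+6+4+3+2+1=28
d|13:{13,1}  Σf=13+1=14
n=14: 14·1 7·2 2·7 1·14  f→[14+7+2+1]=24
[q^15] f(1)=1,f(3)=3,f(5)=5,f(15)=15 ⇒ 24
q^16  k|16↦f(k): 16:16 8:8 4:4 2:2 1:1  a_16=31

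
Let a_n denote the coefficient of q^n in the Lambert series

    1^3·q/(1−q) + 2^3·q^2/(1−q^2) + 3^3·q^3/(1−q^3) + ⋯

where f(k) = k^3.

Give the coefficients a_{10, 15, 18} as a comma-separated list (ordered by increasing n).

q^10  k|10↦f(k): 10:1000 5:125 2:8 1:1  a_10=1134
[q^15] f(1)=1,f(3)=27,f(5)=125,f(15)=3375 ⇒ 3528
d|18:{18,9,6,3,2,1}  Σf=5832+729+216+27+8+1=6813

1134, 3528, 6813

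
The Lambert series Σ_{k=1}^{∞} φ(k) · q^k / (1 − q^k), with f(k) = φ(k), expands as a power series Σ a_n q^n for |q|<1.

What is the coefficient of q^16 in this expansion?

[q^16] φ(16)=8,φ(8)=4,φ(4)=2,φ(2)=1,φ(1)=1 ⇒ 16

a_16 = 16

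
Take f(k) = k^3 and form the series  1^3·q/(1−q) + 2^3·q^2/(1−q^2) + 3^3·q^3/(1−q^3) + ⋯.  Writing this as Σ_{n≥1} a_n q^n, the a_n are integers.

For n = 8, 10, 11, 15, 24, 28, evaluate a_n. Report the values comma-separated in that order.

585, 1134, 1332, 3528, 16380, 25112

d|8:{8,4,2,1}  Σf=512+64+8+1=585
[q^10] f(1)=1,f(2)=8,f(5)=125,f(10)=1000 ⇒ 1134
n=11: 1·11 11·1  f→[1+1331]=1332
d|15:{1,3,5,15}  Σf=1+27+125+3375=3528
q^24  k|24↦f(k): 24:13824 12:1728 8:512 6:216 4:64 3:27 2:8 1:1  a_24=16380
[q^28] f(28)=21952,f(14)=2744,f(7)=343,f(4)=64,f(2)=8,f(1)=1 ⇒ 25112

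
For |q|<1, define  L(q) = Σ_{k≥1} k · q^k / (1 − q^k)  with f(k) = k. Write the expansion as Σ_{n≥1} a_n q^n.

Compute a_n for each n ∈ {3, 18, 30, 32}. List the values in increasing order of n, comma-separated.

n=3: 3·1 1·3  f→[3+1]=4
d|18:{1,2,3,6,9,18}  Σf=1+2+3+6+9+18=39
[q^30] f(1)=1,f(2)=2,f(3)=3,f(5)=5,f(6)=6,f(10)=10,f(15)=15,f(30)=30 ⇒ 72
d|32:{1,2,4,8,16,32}  Σf=1+2+4+8+16+32=63

4, 39, 72, 63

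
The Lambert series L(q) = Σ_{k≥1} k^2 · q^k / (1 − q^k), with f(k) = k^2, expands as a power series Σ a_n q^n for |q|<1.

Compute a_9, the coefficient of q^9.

d|9:{1,3,9}  Σf=1+9+81=91

a_9 = 91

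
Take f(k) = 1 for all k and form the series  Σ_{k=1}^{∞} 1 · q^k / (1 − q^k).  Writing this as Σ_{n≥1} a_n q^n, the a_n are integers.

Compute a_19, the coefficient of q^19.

d|19:{19,1}  Σf=1+1=2

a_19 = 2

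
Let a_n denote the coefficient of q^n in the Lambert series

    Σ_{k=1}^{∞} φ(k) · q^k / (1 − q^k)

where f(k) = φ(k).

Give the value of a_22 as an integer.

[q^22] φ(1)=1,φ(2)=1,φ(11)=10,φ(22)=10 ⇒ 22

a_22 = 22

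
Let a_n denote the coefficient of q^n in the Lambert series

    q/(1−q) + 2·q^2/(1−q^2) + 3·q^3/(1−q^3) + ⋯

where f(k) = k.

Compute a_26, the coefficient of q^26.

q^26  k|26↦f(k): 26:26 13:13 2:2 1:1  a_26=42

a_26 = 42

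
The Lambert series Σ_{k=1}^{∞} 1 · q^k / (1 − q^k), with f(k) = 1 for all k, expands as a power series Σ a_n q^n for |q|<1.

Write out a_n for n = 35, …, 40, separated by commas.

q^35  k|35↦f(k): 1:1 5:1 7:1 35:1  a_35=4
n=36: 1·36 2·18 3·12 4·9 6·6 9·4 12·3 18·2 36·1  f→[1+1+1+1+1+1+1+1+1]=9
d|37:{1,37}  Σf=1+1=2
[q^38] f(1)=1,f(2)=1,f(19)=1,f(38)=1 ⇒ 4
n=39: 1·39 3·13 13·3 39·1  f→[1+1+1+1]=4
d|40:{1,2,4,5,8,10,20,40}  Σf=1+1+1+1+1+1+1+1=8

4, 9, 2, 4, 4, 8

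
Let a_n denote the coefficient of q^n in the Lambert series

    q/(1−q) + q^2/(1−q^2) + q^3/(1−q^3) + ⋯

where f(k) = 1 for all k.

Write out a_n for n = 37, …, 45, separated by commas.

2, 4, 4, 8, 2, 8, 2, 6, 6

d|37:{1,37}  Σf=1+1=2
q^38  k|38↦f(k): 1:1 2:1 19:1 38:1  a_38=4
d|39:{1,3,13,39}  Σf=1+1+1+1=4
d|40:{1,2,4,5,8,10,20,40}  Σf=1+1+1+1+1+1+1+1=8
d|41:{1,41}  Σf=1+1=2
n=42: 42·1 21·2 14·3 7·6 6·7 3·14 2·21 1·42  f→[1+1+1+1+1+1+1+1]=8
n=43: 43·1 1·43  f→[1+1]=2
n=44: 1·44 2·22 4·11 11·4 22·2 44·1  f→[1+1+1+1+1+1]=6
d|45:{1,3,5,9,15,45}  Σf=1+1+1+1+1+1=6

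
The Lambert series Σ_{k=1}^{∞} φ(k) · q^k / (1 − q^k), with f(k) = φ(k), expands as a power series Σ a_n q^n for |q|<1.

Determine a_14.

q^14  k|14↦φ(k): 1:1 2:1 7:6 14:6  a_14=14

a_14 = 14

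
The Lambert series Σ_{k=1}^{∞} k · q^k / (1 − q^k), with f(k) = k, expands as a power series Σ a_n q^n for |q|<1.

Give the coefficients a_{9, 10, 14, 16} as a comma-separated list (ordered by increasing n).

13, 18, 24, 31

d|9:{1,3,9}  Σf=1+3+9=13
q^10  k|10↦f(k): 10:10 5:5 2:2 1:1  a_10=18
d|14:{14,7,2,1}  Σf=14+7+2+1=24
[q^16] f(1)=1,f(2)=2,f(4)=4,f(8)=8,f(16)=16 ⇒ 31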